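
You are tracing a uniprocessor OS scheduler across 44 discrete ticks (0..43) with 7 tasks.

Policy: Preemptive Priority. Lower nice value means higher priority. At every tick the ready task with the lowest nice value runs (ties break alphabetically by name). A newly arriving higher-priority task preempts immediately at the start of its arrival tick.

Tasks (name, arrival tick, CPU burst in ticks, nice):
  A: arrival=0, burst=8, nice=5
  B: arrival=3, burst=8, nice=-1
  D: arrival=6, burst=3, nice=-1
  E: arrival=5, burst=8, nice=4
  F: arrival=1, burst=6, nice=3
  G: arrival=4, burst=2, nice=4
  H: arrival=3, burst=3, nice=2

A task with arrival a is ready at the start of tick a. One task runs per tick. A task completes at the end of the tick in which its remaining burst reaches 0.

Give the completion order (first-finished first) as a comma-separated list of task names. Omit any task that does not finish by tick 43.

completion order = B, D, H, F, E, G, A

t=0: ready={A} → run A
t=1: ready={A,F} → run F
t=2: ready={A,F} → run F
t=3: ready={A,B,F,H} → run B
t=4: ready={A,B,F,G,H} → run B
t=5: ready={A,B,E,F,G,H} → run B
t=6: ready={A,B,D,E,F,G,H} → run B
t=7: ready={A,B,D,E,F,G,H} → run B
t=8: ready={A,B,D,E,F,G,H} → run B
t=9: ready={A,B,D,E,F,G,H} → run B
t=10: ready={A,B,D,E,F,G,H} → run B
t=11: ready={A,D,E,F,G,H} → run D
t=12: ready={A,D,E,F,G,H} → run D
t=13: ready={A,D,E,F,G,H} → run D
t=14: ready={A,E,F,G,H} → run H
t=15: ready={A,E,F,G,H} → run H
t=16: ready={A,E,F,G,H} → run H
t=17: ready={A,E,F,G} → run F
t=18: ready={A,E,F,G} → run F
t=19: ready={A,E,F,G} → run F
t=20: ready={A,E,F,G} → run F
t=21: ready={A,E,G} → run E
t=22: ready={A,E,G} → run E
t=23: ready={A,E,G} → run E
t=24: ready={A,E,G} → run E
t=25: ready={A,E,G} → run E
t=26: ready={A,E,G} → run E
t=27: ready={A,E,G} → run E
t=28: ready={A,E,G} → run E
t=29: ready={A,G} → run G
t=30: ready={A,G} → run G
t=31: ready={A} → run A
t=32: ready={A} → run A
t=33: ready={A} → run A
t=34: ready={A} → run A
t=35: ready={A} → run A
t=36: ready={A} → run A
t=37: ready={A} → run A
t=38: (idle)
t=39: (idle)
t=40: (idle)
t=41: (idle)
t=42: (idle)
t=43: (idle)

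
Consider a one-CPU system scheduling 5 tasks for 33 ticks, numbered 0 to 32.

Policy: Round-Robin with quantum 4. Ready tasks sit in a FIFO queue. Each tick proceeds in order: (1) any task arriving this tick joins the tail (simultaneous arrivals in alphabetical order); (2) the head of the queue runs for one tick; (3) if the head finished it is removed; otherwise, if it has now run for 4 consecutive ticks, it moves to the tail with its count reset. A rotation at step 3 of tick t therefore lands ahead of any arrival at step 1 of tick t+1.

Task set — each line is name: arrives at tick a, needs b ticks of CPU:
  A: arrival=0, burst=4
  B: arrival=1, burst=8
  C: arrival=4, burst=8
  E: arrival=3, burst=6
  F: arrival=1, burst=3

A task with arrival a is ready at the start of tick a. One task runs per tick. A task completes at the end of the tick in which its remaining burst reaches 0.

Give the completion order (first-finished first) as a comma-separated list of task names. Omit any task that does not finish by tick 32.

t=0: queue=[A] q_used=0 → run A
t=1: queue=[A,B,F] q_used=1 → run A
t=2: queue=[A,B,F] q_used=2 → run A
t=3: queue=[A,B,F,E] q_used=3 → run A
t=4: queue=[B,F,E,C] q_used=0 → run B
t=5: queue=[B,F,E,C] q_used=1 → run B
t=6: queue=[B,F,E,C] q_used=2 → run B
t=7: queue=[B,F,E,C] q_used=3 → run B
t=8: queue=[F,E,C,B] q_used=0 → run F
t=9: queue=[F,E,C,B] q_used=1 → run F
t=10: queue=[F,E,C,B] q_used=2 → run F
t=11: queue=[E,C,B] q_used=0 → run E
t=12: queue=[E,C,B] q_used=1 → run E
t=13: queue=[E,C,B] q_used=2 → run E
t=14: queue=[E,C,B] q_used=3 → run E
t=15: queue=[C,B,E] q_used=0 → run C
t=16: queue=[C,B,E] q_used=1 → run C
t=17: queue=[C,B,E] q_used=2 → run C
t=18: queue=[C,B,E] q_used=3 → run C
t=19: queue=[B,E,C] q_used=0 → run B
t=20: queue=[B,E,C] q_used=1 → run B
t=21: queue=[B,E,C] q_used=2 → run B
t=22: queue=[B,E,C] q_used=3 → run B
t=23: queue=[E,C] q_used=0 → run E
t=24: queue=[E,C] q_used=1 → run E
t=25: queue=[C] q_used=0 → run C
t=26: queue=[C] q_used=1 → run C
t=27: queue=[C] q_used=2 → run C
t=28: queue=[C] q_used=3 → run C
t=29: (idle)
t=30: (idle)
t=31: (idle)
t=32: (idle)

completion order = A, F, B, E, C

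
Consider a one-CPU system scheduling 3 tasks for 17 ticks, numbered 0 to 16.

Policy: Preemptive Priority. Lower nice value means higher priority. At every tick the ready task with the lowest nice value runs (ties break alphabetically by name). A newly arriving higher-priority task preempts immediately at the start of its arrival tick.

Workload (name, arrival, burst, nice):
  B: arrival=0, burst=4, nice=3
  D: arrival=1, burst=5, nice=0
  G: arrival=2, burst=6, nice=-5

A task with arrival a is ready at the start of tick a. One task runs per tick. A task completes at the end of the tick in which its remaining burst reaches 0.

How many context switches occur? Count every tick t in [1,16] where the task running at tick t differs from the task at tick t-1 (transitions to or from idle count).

t=0: ready={B} → run B
t=1: ready={B,D} → run D
t=2: ready={B,D,G} → run G
t=3: ready={B,D,G} → run G
t=4: ready={B,D,G} → run G
t=5: ready={B,D,G} → run G
t=6: ready={B,D,G} → run G
t=7: ready={B,D,G} → run G
t=8: ready={B,D} → run D
t=9: ready={B,D} → run D
t=10: ready={B,D} → run D
t=11: ready={B,D} → run D
t=12: ready={B} → run B
t=13: ready={B} → run B
t=14: ready={B} → run B
t=15: (idle)
t=16: (idle)

context switches = 5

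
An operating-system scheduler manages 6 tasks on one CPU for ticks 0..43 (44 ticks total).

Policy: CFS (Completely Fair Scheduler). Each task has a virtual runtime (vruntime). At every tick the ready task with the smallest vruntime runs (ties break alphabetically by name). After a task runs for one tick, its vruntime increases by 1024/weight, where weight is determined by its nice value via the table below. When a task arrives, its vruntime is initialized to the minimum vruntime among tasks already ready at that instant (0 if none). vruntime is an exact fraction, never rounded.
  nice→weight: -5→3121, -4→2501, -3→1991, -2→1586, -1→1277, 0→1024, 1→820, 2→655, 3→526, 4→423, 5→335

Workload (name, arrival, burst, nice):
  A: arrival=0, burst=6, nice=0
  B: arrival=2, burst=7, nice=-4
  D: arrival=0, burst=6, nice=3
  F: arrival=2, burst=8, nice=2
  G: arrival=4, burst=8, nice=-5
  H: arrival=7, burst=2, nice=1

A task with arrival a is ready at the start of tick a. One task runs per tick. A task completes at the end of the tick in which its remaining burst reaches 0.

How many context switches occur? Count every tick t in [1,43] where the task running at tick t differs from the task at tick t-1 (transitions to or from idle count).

context switches = 35

t=0: vr[A=0 D=0] → run A
t=1: vr[A=1 D=0] → run D
t=2: vr[A=1 B=1 D=512/263 F=1] → run A
t=3: vr[A=2 B=1 D=512/263 F=1] → run B
t=4: vr[A=2 B=3525/2501 D=512/263 F=1 G=1] → run F
t=5: vr[A=2 B=3525/2501 D=512/263 F=1679/655 G=1] → run G
t=6: vr[A=2 B=3525/2501 D=512/263 F=1679/655 G=4145/3121] → run G
t=7: vr[A=2 B=3525/2501 D=512/263 F=1679/655 G=5169/3121 H=3525/2501] → run B
t=8: vr[A=2 B=4549/2501 D=512/263 F=1679/655 G=5169/3121 H=3525/2501] → run H
t=9: vr[A=2 B=4549/2501 D=512/263 F=1679/655 G=5169/3121 H=33241/12505] → run G
t=10: vr[A=2 B=4549/2501 D=512/263 F=1679/655 G=6193/3121 H=33241/12505] → run B
t=11: vr[A=2 B=5573/2501 D=512/263 F=1679/655 G=6193/3121 H=33241/12505] → run D
t=12: vr[A=2 B=5573/2501 D=1024/263 F=1679/655 G=6193/3121 H=33241/12505] → run G
t=13: vr[A=2 B=5573/2501 D=1024/263 F=1679/655 G=7217/3121 H=33241/12505] → run A
t=14: vr[A=3 B=5573/2501 D=1024/263 F=1679/655 G=7217/3121 H=33241/12505] → run B
t=15: vr[A=3 B=6597/2501 D=1024/263 F=1679/655 G=7217/3121 H=33241/12505] → run G
t=16: vr[A=3 B=6597/2501 D=1024/263 F=1679/655 G=8241/3121 H=33241/12505] → run F
t=17: vr[A=3 B=6597/2501 D=1024/263 F=2703/655 G=8241/3121 H=33241/12505] → run B
t=18: vr[A=3 B=7621/2501 D=1024/263 F=2703/655 G=8241/3121 H=33241/12505] → run G
t=19: vr[A=3 B=7621/2501 D=1024/263 F=2703/655 G=9265/3121 H=33241/12505] → run H
t=20: vr[A=3 B=7621/2501 D=1024/263 F=2703/655 G=9265/3121] → run G
t=21: vr[A=3 B=7621/2501 D=1024/263 F=2703/655 G=10289/3121] → run A
t=22: vr[A=4 B=7621/2501 D=1024/263 F=2703/655 G=10289/3121] → run B
t=23: vr[A=4 B=8645/2501 D=1024/263 F=2703/655 G=10289/3121] → run G
t=24: vr[A=4 B=8645/2501 D=1024/263 F=2703/655] → run B
t=25: vr[A=4 D=1024/263 F=2703/655] → run D
t=26: vr[A=4 D=1536/263 F=2703/655] → run A
t=27: vr[A=5 D=1536/263 F=2703/655] → run F
t=28: vr[A=5 D=1536/263 F=3727/655] → run A
t=29: vr[D=1536/263 F=3727/655] → run F
t=30: vr[D=1536/263 F=4751/655] → run D
t=31: vr[D=2048/263 F=4751/655] → run F
t=32: vr[D=2048/263 F=1155/131] → run D
t=33: vr[D=2560/263 F=1155/131] → run F
t=34: vr[D=2560/263 F=6799/655] → run D
t=35: vr[F=6799/655] → run F
t=36: vr[F=7823/655] → run F
t=37: (idle)
t=38: (idle)
t=39: (idle)
t=40: (idle)
t=41: (idle)
t=42: (idle)
t=43: (idle)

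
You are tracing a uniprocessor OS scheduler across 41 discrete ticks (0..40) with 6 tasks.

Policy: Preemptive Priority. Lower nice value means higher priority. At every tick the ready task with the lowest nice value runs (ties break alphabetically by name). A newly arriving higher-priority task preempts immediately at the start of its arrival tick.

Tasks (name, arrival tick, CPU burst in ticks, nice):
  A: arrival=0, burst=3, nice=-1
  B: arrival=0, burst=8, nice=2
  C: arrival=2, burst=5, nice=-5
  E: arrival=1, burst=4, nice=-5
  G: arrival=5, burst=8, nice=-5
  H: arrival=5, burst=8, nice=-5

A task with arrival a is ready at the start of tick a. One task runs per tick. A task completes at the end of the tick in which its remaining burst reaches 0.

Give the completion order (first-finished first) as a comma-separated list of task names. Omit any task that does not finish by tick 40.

completion order = C, E, G, H, A, B

t=0: ready={A,B} → run A
t=1: ready={A,B,E} → run E
t=2: ready={A,B,C,E} → run C
t=3: ready={A,B,C,E} → run C
t=4: ready={A,B,C,E} → run C
t=5: ready={A,B,C,E,G,H} → run C
t=6: ready={A,B,C,E,G,H} → run C
t=7: ready={A,B,E,G,H} → run E
t=8: ready={A,B,E,G,H} → run E
t=9: ready={A,B,E,G,H} → run E
t=10: ready={A,B,G,H} → run G
t=11: ready={A,B,G,H} → run G
t=12: ready={A,B,G,H} → run G
t=13: ready={A,B,G,H} → run G
t=14: ready={A,B,G,H} → run G
t=15: ready={A,B,G,H} → run G
t=16: ready={A,B,G,H} → run G
t=17: ready={A,B,G,H} → run G
t=18: ready={A,B,H} → run H
t=19: ready={A,B,H} → run H
t=20: ready={A,B,H} → run H
t=21: ready={A,B,H} → run H
t=22: ready={A,B,H} → run H
t=23: ready={A,B,H} → run H
t=24: ready={A,B,H} → run H
t=25: ready={A,B,H} → run H
t=26: ready={A,B} → run A
t=27: ready={A,B} → run A
t=28: ready={B} → run B
t=29: ready={B} → run B
t=30: ready={B} → run B
t=31: ready={B} → run B
t=32: ready={B} → run B
t=33: ready={B} → run B
t=34: ready={B} → run B
t=35: ready={B} → run B
t=36: (idle)
t=37: (idle)
t=38: (idle)
t=39: (idle)
t=40: (idle)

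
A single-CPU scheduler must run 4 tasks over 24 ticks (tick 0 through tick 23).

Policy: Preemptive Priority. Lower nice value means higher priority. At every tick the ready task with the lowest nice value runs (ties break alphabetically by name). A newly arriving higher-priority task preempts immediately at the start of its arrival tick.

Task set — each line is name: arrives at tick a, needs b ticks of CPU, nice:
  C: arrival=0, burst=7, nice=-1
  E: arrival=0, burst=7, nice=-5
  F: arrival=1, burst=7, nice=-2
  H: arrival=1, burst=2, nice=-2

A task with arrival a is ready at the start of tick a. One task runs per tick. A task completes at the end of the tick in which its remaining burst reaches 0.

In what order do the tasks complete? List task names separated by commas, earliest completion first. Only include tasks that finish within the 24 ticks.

completion order = E, F, H, C

t=0: ready={C,E} → run E
t=1: ready={C,E,F,H} → run E
t=2: ready={C,E,F,H} → run E
t=3: ready={C,E,F,H} → run E
t=4: ready={C,E,F,H} → run E
t=5: ready={C,E,F,H} → run E
t=6: ready={C,E,F,H} → run E
t=7: ready={C,F,H} → run F
t=8: ready={C,F,H} → run F
t=9: ready={C,F,H} → run F
t=10: ready={C,F,H} → run F
t=11: ready={C,F,H} → run F
t=12: ready={C,F,H} → run F
t=13: ready={C,F,H} → run F
t=14: ready={C,H} → run H
t=15: ready={C,H} → run H
t=16: ready={C} → run C
t=17: ready={C} → run C
t=18: ready={C} → run C
t=19: ready={C} → run C
t=20: ready={C} → run C
t=21: ready={C} → run C
t=22: ready={C} → run C
t=23: (idle)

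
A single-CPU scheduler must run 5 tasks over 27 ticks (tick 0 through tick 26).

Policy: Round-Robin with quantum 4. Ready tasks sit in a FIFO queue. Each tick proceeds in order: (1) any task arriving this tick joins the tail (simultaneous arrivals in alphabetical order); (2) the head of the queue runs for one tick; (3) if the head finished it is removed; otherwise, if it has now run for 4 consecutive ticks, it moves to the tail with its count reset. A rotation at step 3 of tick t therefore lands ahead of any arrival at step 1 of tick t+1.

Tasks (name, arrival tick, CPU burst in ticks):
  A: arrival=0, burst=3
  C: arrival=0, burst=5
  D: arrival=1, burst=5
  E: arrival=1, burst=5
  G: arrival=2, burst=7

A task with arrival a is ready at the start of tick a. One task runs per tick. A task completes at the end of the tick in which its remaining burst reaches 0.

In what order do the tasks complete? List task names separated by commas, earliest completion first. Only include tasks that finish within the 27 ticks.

t=0: queue=[A,C] q_used=0 → run A
t=1: queue=[A,C,D,E] q_used=1 → run A
t=2: queue=[A,C,D,E,G] q_used=2 → run A
t=3: queue=[C,D,E,G] q_used=0 → run C
t=4: queue=[C,D,E,G] q_used=1 → run C
t=5: queue=[C,D,E,G] q_used=2 → run C
t=6: queue=[C,D,E,G] q_used=3 → run C
t=7: queue=[D,E,G,C] q_used=0 → run D
t=8: queue=[D,E,G,C] q_used=1 → run D
t=9: queue=[D,E,G,C] q_used=2 → run D
t=10: queue=[D,E,G,C] q_used=3 → run D
t=11: queue=[E,G,C,D] q_used=0 → run E
t=12: queue=[E,G,C,D] q_used=1 → run E
t=13: queue=[E,G,C,D] q_used=2 → run E
t=14: queue=[E,G,C,D] q_used=3 → run E
t=15: queue=[G,C,D,E] q_used=0 → run G
t=16: queue=[G,C,D,E] q_used=1 → run G
t=17: queue=[G,C,D,E] q_used=2 → run G
t=18: queue=[G,C,D,E] q_used=3 → run G
t=19: queue=[C,D,E,G] q_used=0 → run C
t=20: queue=[D,E,G] q_used=0 → run D
t=21: queue=[E,G] q_used=0 → run E
t=22: queue=[G] q_used=0 → run G
t=23: queue=[G] q_used=1 → run G
t=24: queue=[G] q_used=2 → run G
t=25: (idle)
t=26: (idle)

completion order = A, C, D, E, G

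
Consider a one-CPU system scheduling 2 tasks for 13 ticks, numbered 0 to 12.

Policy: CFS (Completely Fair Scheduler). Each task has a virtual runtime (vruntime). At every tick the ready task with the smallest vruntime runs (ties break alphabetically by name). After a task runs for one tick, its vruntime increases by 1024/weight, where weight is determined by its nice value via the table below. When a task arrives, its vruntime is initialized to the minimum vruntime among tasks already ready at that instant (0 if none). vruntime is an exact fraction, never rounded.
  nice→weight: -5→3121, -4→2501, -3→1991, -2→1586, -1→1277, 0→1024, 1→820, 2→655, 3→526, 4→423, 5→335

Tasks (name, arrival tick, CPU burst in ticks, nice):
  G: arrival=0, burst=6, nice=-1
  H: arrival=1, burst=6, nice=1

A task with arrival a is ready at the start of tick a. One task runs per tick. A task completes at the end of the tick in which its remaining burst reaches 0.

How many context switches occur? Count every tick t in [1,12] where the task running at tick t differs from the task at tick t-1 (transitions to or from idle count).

context switches = 8

t=0: vr[G=0] → run G
t=1: vr[G=1024/1277 H=1024/1277] → run G
t=2: vr[G=2048/1277 H=1024/1277] → run H
t=3: vr[G=2048/1277 H=536832/261785] → run G
t=4: vr[G=3072/1277 H=536832/261785] → run H
t=5: vr[G=3072/1277 H=863744/261785] → run G
t=6: vr[G=4096/1277 H=863744/261785] → run G
t=7: vr[G=5120/1277 H=863744/261785] → run H
t=8: vr[G=5120/1277 H=1190656/261785] → run G
t=9: vr[H=1190656/261785] → run H
t=10: vr[H=1517568/261785] → run H
t=11: vr[H=368896/52357] → run H
t=12: (idle)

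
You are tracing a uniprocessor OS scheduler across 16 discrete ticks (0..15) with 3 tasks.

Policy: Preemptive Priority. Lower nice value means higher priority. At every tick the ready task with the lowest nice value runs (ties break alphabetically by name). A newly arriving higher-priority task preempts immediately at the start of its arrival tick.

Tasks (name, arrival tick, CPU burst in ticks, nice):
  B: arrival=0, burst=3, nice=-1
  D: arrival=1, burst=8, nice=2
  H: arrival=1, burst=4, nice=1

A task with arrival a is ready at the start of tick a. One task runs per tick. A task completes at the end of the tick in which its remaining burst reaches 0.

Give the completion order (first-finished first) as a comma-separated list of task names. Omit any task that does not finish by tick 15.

t=0: ready={B} → run B
t=1: ready={B,D,H} → run B
t=2: ready={B,D,H} → run B
t=3: ready={D,H} → run H
t=4: ready={D,H} → run H
t=5: ready={D,H} → run H
t=6: ready={D,H} → run H
t=7: ready={D} → run D
t=8: ready={D} → run D
t=9: ready={D} → run D
t=10: ready={D} → run D
t=11: ready={D} → run D
t=12: ready={D} → run D
t=13: ready={D} → run D
t=14: ready={D} → run D
t=15: (idle)

completion order = B, H, D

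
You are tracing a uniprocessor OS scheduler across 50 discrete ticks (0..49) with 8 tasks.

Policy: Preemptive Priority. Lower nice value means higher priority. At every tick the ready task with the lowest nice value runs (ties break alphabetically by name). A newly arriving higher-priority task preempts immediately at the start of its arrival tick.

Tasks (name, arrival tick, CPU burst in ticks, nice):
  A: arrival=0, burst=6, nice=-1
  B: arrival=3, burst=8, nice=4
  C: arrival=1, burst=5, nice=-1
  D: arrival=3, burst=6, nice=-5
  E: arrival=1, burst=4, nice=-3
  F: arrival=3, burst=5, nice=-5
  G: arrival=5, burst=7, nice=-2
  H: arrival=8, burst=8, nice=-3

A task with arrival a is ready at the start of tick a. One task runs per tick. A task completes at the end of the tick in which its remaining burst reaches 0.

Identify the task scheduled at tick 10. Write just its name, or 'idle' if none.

t=0: ready={A} → run A
t=1: ready={A,C,E} → run E
t=2: ready={A,C,E} → run E
t=3: ready={A,B,C,D,E,F} → run D
t=4: ready={A,B,C,D,E,F} → run D
t=5: ready={A,B,C,D,E,F,G} → run D
t=6: ready={A,B,C,D,E,F,G} → run D
t=7: ready={A,B,C,D,E,F,G} → run D
t=8: ready={A,B,C,D,E,F,G,H} → run D
t=9: ready={A,B,C,E,F,G,H} → run F
t=10: ready={A,B,C,E,F,G,H} → run F
t=11: ready={A,B,C,E,F,G,H} → run F
t=12: ready={A,B,C,E,F,G,H} → run F
t=13: ready={A,B,C,E,F,G,H} → run F
t=14: ready={A,B,C,E,G,H} → run E
t=15: ready={A,B,C,E,G,H} → run E
t=16: ready={A,B,C,G,H} → run H
t=17: ready={A,B,C,G,H} → run H
t=18: ready={A,B,C,G,H} → run H
t=19: ready={A,B,C,G,H} → run H
t=20: ready={A,B,C,G,H} → run H
t=21: ready={A,B,C,G,H} → run H
t=22: ready={A,B,C,G,H} → run H
t=23: ready={A,B,C,G,H} → run H
t=24: ready={A,B,C,G} → run G
t=25: ready={A,B,C,G} → run G
t=26: ready={A,B,C,G} → run G
t=27: ready={A,B,C,G} → run G
t=28: ready={A,B,C,G} → run G
t=29: ready={A,B,C,G} → run G
t=30: ready={A,B,C,G} → run G
t=31: ready={A,B,C} → run A
t=32: ready={A,B,C} → run A
t=33: ready={A,B,C} → run A
t=34: ready={A,B,C} → run A
t=35: ready={A,B,C} → run A
t=36: ready={B,C} → run C
t=37: ready={B,C} → run C
t=38: ready={B,C} → run C
t=39: ready={B,C} → run C
t=40: ready={B,C} → run C
t=41: ready={B} → run B
t=42: ready={B} → run B
t=43: ready={B} → run B
t=44: ready={B} → run B
t=45: ready={B} → run B
t=46: ready={B} → run B
t=47: ready={B} → run B
t=48: ready={B} → run B
t=49: (idle)

running at tick 10 = F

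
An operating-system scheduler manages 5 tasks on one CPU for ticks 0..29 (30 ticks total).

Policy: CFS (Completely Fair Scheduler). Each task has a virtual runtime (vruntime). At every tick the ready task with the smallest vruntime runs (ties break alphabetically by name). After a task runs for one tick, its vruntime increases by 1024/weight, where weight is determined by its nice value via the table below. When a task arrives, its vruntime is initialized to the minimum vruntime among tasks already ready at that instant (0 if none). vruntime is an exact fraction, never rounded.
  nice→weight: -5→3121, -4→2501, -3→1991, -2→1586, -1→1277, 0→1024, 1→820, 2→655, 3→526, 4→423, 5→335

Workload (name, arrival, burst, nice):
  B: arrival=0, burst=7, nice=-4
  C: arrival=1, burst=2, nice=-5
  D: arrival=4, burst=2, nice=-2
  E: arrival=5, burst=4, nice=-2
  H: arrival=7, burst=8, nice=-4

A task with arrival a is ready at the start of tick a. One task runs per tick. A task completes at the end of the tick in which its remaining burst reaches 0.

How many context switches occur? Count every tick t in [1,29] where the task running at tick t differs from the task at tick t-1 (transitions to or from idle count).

context switches = 18

t=0: vr[B=0] → run B
t=1: vr[B=1024/2501 C=1024/2501] → run B
t=2: vr[B=2048/2501 C=1024/2501] → run C
t=3: vr[B=2048/2501 C=5756928/7805621] → run C
t=4: vr[B=2048/2501 D=2048/2501] → run B
t=5: vr[B=3072/2501 D=2048/2501 E=2048/2501] → run D
t=6: vr[B=3072/2501 D=47616/32513 E=2048/2501] → run E
t=7: vr[B=3072/2501 D=47616/32513 E=47616/32513 H=3072/2501] → run B
t=8: vr[B=4096/2501 D=47616/32513 E=47616/32513 H=3072/2501] → run H
t=9: vr[B=4096/2501 D=47616/32513 E=47616/32513 H=4096/2501] → run D
t=10: vr[B=4096/2501 E=47616/32513 H=4096/2501] → run E
t=11: vr[B=4096/2501 E=68608/32513 H=4096/2501] → run B
t=12: vr[B=5120/2501 E=68608/32513 H=4096/2501] → run H
t=13: vr[B=5120/2501 E=68608/32513 H=5120/2501] → run B
t=14: vr[B=6144/2501 E=68608/32513 H=5120/2501] → run H
t=15: vr[B=6144/2501 E=68608/32513 H=6144/2501] → run E
t=16: vr[B=6144/2501 E=89600/32513 H=6144/2501] → run B
t=17: vr[E=89600/32513 H=6144/2501] → run H
t=18: vr[E=89600/32513 H=7168/2501] → run E
t=19: vr[H=7168/2501] → run H
t=20: vr[H=8192/2501] → run H
t=21: vr[H=9216/2501] → run H
t=22: vr[H=10240/2501] → run H
t=23: (idle)
t=24: (idle)
t=25: (idle)
t=26: (idle)
t=27: (idle)
t=28: (idle)
t=29: (idle)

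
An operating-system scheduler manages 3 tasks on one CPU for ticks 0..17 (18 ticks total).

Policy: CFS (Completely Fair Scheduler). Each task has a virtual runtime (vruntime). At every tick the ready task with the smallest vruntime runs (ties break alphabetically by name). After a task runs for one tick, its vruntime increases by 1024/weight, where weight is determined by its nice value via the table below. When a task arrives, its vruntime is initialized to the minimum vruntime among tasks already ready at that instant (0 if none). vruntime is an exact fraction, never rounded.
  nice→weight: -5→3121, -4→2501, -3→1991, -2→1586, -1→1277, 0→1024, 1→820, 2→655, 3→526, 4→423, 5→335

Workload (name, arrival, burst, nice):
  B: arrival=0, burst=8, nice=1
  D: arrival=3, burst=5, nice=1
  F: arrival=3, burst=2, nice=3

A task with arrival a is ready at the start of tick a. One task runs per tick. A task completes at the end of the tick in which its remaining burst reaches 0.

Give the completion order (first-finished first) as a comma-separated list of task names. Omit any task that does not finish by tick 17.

completion order = F, B, D

t=0: vr[B=0] → run B
t=1: vr[B=256/205] → run B
t=2: vr[B=512/205] → run B
t=3: vr[B=768/205 D=768/205 F=768/205] → run B
t=4: vr[B=1024/205 D=768/205 F=768/205] → run D
t=5: vr[B=1024/205 D=1024/205 F=768/205] → run F
t=6: vr[B=1024/205 D=1024/205 F=306944/53915] → run B
t=7: vr[B=256/41 D=1024/205 F=306944/53915] → run D
t=8: vr[B=256/41 D=256/41 F=306944/53915] → run F
t=9: vr[B=256/41 D=256/41] → run B
t=10: vr[B=1536/205 D=256/41] → run D
t=11: vr[B=1536/205 D=1536/205] → run B
t=12: vr[B=1792/205 D=1536/205] → run D
t=13: vr[B=1792/205 D=1792/205] → run B
t=14: vr[D=1792/205] → run D
t=15: (idle)
t=16: (idle)
t=17: (idle)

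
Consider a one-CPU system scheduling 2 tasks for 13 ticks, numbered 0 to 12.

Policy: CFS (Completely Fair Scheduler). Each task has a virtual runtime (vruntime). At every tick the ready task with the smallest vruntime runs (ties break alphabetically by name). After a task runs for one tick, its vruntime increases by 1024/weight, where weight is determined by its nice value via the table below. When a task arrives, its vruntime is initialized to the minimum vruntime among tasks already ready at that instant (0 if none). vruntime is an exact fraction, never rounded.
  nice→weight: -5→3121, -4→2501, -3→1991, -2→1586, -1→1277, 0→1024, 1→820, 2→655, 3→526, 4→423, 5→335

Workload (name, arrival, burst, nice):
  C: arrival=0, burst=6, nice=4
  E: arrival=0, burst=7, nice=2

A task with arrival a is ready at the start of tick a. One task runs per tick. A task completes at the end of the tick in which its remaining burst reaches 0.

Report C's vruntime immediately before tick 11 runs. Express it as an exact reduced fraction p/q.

t=0: vr[C=0 E=0] → run C
t=1: vr[C=1024/423 E=0] → run E
t=2: vr[C=1024/423 E=1024/655] → run E
t=3: vr[C=1024/423 E=2048/655] → run C
t=4: vr[C=2048/423 E=2048/655] → run E
t=5: vr[C=2048/423 E=3072/655] → run E
t=6: vr[C=2048/423 E=4096/655] → run C
t=7: vr[C=1024/141 E=4096/655] → run E
t=8: vr[C=1024/141 E=1024/131] → run C
t=9: vr[C=4096/423 E=1024/131] → run E
t=10: vr[C=4096/423 E=6144/655] → run E
t=11: vr[C=4096/423] → run C
t=12: vr[C=5120/423] → run C

vruntime(C, start of tick 11) = 4096/423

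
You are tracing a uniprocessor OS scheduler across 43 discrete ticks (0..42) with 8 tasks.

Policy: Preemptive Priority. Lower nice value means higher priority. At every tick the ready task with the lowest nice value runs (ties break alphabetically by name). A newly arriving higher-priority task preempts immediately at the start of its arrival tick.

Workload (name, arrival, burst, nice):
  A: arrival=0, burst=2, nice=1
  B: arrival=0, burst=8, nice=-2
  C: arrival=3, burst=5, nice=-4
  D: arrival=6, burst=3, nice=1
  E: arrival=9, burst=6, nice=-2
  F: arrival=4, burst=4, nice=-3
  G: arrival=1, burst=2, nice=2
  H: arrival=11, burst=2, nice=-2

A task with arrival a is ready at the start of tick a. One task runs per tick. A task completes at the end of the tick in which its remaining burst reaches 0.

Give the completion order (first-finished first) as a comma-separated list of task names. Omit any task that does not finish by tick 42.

t=0: ready={A,B} → run B
t=1: ready={A,B,G} → run B
t=2: ready={A,B,G} → run B
t=3: ready={A,B,C,G} → run C
t=4: ready={A,B,C,F,G} → run C
t=5: ready={A,B,C,F,G} → run C
t=6: ready={A,B,C,D,F,G} → run C
t=7: ready={A,B,C,D,F,G} → run C
t=8: ready={A,B,D,F,G} → run F
t=9: ready={A,B,D,E,F,G} → run F
t=10: ready={A,B,D,E,F,G} → run F
t=11: ready={A,B,D,E,F,G,H} → run F
t=12: ready={A,B,D,E,G,H} → run B
t=13: ready={A,B,D,E,G,H} → run B
t=14: ready={A,B,D,E,G,H} → run B
t=15: ready={A,B,D,E,G,H} → run B
t=16: ready={A,B,D,E,G,H} → run B
t=17: ready={A,D,E,G,H} → run E
t=18: ready={A,D,E,G,H} → run E
t=19: ready={A,D,E,G,H} → run E
t=20: ready={A,D,E,G,H} → run E
t=21: ready={A,D,E,G,H} → run E
t=22: ready={A,D,E,G,H} → run E
t=23: ready={A,D,G,H} → run H
t=24: ready={A,D,G,H} → run H
t=25: ready={A,D,G} → run A
t=26: ready={A,D,G} → run A
t=27: ready={D,G} → run D
t=28: ready={D,G} → run D
t=29: ready={D,G} → run D
t=30: ready={G} → run G
t=31: ready={G} → run G
t=32: (idle)
t=33: (idle)
t=34: (idle)
t=35: (idle)
t=36: (idle)
t=37: (idle)
t=38: (idle)
t=39: (idle)
t=40: (idle)
t=41: (idle)
t=42: (idle)

completion order = C, F, B, E, H, A, D, G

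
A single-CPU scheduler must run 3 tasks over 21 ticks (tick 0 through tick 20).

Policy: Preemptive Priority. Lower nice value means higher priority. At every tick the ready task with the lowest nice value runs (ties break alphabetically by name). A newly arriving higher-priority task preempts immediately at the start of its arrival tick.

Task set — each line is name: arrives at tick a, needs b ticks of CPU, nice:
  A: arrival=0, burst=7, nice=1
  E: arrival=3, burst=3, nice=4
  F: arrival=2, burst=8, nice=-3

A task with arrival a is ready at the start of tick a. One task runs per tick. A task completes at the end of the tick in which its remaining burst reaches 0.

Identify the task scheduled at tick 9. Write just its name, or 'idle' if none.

t=0: ready={A} → run A
t=1: ready={A} → run A
t=2: ready={A,F} → run F
t=3: ready={A,E,F} → run F
t=4: ready={A,E,F} → run F
t=5: ready={A,E,F} → run F
t=6: ready={A,E,F} → run F
t=7: ready={A,E,F} → run F
t=8: ready={A,E,F} → run F
t=9: ready={A,E,F} → run F
t=10: ready={A,E} → run A
t=11: ready={A,E} → run A
t=12: ready={A,E} → run A
t=13: ready={A,E} → run A
t=14: ready={A,E} → run A
t=15: ready={E} → run E
t=16: ready={E} → run E
t=17: ready={E} → run E
t=18: (idle)
t=19: (idle)
t=20: (idle)

running at tick 9 = F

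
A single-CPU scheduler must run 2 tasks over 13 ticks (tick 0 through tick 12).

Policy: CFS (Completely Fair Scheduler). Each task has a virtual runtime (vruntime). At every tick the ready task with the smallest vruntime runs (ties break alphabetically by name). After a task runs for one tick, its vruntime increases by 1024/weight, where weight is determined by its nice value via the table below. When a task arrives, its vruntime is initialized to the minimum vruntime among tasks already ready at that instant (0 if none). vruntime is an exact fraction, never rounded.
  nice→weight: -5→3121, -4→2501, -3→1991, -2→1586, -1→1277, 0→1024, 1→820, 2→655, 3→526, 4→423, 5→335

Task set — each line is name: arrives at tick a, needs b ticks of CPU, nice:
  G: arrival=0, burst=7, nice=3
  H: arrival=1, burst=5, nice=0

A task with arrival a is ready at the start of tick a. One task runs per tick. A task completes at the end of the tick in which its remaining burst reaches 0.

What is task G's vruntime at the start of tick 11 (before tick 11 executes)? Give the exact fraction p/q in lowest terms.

vruntime(G, start of tick 11) = 3072/263

t=0: vr[G=0] → run G
t=1: vr[G=512/263 H=512/263] → run G
t=2: vr[G=1024/263 H=512/263] → run H
t=3: vr[G=1024/263 H=775/263] → run H
t=4: vr[G=1024/263 H=1038/263] → run G
t=5: vr[G=1536/263 H=1038/263] → run H
t=6: vr[G=1536/263 H=1301/263] → run H
t=7: vr[G=1536/263 H=1564/263] → run G
t=8: vr[G=2048/263 H=1564/263] → run H
t=9: vr[G=2048/263] → run G
t=10: vr[G=2560/263] → run G
t=11: vr[G=3072/263] → run G
t=12: (idle)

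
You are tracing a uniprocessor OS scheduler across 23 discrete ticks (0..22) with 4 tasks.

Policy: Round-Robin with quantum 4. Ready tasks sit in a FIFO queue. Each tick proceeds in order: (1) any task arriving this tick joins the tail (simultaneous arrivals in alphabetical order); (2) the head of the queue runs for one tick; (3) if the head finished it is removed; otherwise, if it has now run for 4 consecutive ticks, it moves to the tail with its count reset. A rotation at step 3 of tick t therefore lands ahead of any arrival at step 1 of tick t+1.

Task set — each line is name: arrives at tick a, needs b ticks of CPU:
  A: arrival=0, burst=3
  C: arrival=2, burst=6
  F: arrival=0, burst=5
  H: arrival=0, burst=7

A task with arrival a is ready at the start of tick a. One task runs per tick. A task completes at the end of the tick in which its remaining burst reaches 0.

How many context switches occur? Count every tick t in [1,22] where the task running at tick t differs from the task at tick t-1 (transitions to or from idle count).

context switches = 7

t=0: queue=[A,F,H] q_used=0 → run A
t=1: queue=[A,F,H] q_used=1 → run A
t=2: queue=[A,F,H,C] q_used=2 → run A
t=3: queue=[F,H,C] q_used=0 → run F
t=4: queue=[F,H,C] q_used=1 → run F
t=5: queue=[F,H,C] q_used=2 → run F
t=6: queue=[F,H,C] q_used=3 → run F
t=7: queue=[H,C,F] q_used=0 → run H
t=8: queue=[H,C,F] q_used=1 → run H
t=9: queue=[H,C,F] q_used=2 → run H
t=10: queue=[H,C,F] q_used=3 → run H
t=11: queue=[C,F,H] q_used=0 → run C
t=12: queue=[C,F,H] q_used=1 → run C
t=13: queue=[C,F,H] q_used=2 → run C
t=14: queue=[C,F,H] q_used=3 → run C
t=15: queue=[F,H,C] q_used=0 → run F
t=16: queue=[H,C] q_used=0 → run H
t=17: queue=[H,C] q_used=1 → run H
t=18: queue=[H,C] q_used=2 → run H
t=19: queue=[C] q_used=0 → run C
t=20: queue=[C] q_used=1 → run C
t=21: (idle)
t=22: (idle)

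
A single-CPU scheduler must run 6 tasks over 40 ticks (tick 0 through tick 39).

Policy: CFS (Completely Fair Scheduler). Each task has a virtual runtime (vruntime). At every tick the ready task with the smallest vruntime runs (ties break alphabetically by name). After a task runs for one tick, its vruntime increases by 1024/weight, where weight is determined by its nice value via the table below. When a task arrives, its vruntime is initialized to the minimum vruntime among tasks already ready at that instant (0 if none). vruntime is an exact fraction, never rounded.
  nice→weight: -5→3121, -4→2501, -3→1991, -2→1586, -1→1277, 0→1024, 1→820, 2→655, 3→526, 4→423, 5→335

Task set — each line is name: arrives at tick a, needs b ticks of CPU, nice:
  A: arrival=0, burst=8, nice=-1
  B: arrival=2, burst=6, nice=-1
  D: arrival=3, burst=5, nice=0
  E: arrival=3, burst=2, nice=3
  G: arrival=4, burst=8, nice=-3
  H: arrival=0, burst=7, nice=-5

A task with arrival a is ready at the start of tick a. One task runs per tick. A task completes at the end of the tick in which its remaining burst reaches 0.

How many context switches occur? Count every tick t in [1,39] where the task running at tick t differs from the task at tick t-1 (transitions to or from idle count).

t=0: vr[A=0 H=0] → run A
t=1: vr[A=1024/1277 H=0] → run H
t=2: vr[A=1024/1277 B=1024/3121 H=1024/3121] → run B
t=3: vr[A=1024/1277 B=4503552/3985517 D=1024/3121 E=1024/3121 H=1024/3121] → run D
t=4: vr[A=1024/1277 B=4503552/3985517 D=4145/3121 E=1024/3121 G=1024/3121 H=1024/3121] → run E
t=5: vr[A=1024/1277 B=4503552/3985517 D=4145/3121 E=1867264/820823 G=1024/3121 H=1024/3121] → run G
t=6: vr[A=1024/1277 B=4503552/3985517 D=4145/3121 E=1867264/820823 G=5234688/6213911 H=1024/3121] → run H
t=7: vr[A=1024/1277 B=4503552/3985517 D=4145/3121 E=1867264/820823 G=5234688/6213911 H=2048/3121] → run H
t=8: vr[A=1024/1277 B=4503552/3985517 D=4145/3121 E=1867264/820823 G=5234688/6213911 H=3072/3121] → run A
t=9: vr[A=2048/1277 B=4503552/3985517 D=4145/3121 E=1867264/820823 G=5234688/6213911 H=3072/3121] → run G
t=10: vr[A=2048/1277 B=4503552/3985517 D=4145/3121 E=1867264/820823 G=8430592/6213911 H=3072/3121] → run H
t=11: vr[A=2048/1277 B=4503552/3985517 D=4145/3121 E=1867264/820823 G=8430592/6213911 H=4096/3121] → run B
t=12: vr[A=2048/1277 B=7699456/3985517 D=4145/3121 E=1867264/820823 G=8430592/6213911 H=4096/3121] → run H
t=13: vr[A=2048/1277 B=7699456/3985517 D=4145/3121 E=1867264/820823 G=8430592/6213911 H=5120/3121] → run D
t=14: vr[A=2048/1277 B=7699456/3985517 D=7266/3121 E=1867264/820823 G=8430592/6213911 H=5120/3121] → run G
t=15: vr[A=2048/1277 B=7699456/3985517 D=7266/3121 E=1867264/820823 G=11626496/6213911 H=5120/3121] → run A
t=16: vr[A=3072/1277 B=7699456/3985517 D=7266/3121 E=1867264/820823 G=11626496/6213911 H=5120/3121] → run H
t=17: vr[A=3072/1277 B=7699456/3985517 D=7266/3121 E=1867264/820823 G=11626496/6213911 H=6144/3121] → run G
t=18: vr[A=3072/1277 B=7699456/3985517 D=7266/3121 E=1867264/820823 G=14822400/6213911 H=6144/3121] → run B
t=19: vr[A=3072/1277 B=10895360/3985517 D=7266/3121 E=1867264/820823 G=14822400/6213911 H=6144/3121] → run H
t=20: vr[A=3072/1277 B=10895360/3985517 D=7266/3121 E=1867264/820823 G=14822400/6213911] → run E
t=21: vr[A=3072/1277 B=10895360/3985517 D=7266/3121 G=14822400/6213911] → run D
t=22: vr[A=3072/1277 B=10895360/3985517 D=10387/3121 G=14822400/6213911] → run G
t=23: vr[A=3072/1277 B=10895360/3985517 D=10387/3121 G=18018304/6213911] → run A
t=24: vr[A=4096/1277 B=10895360/3985517 D=10387/3121 G=18018304/6213911] → run B
t=25: vr[A=4096/1277 B=14091264/3985517 D=10387/3121 G=18018304/6213911] → run G
t=26: vr[A=4096/1277 B=14091264/3985517 D=10387/3121 G=21214208/6213911] → run A
t=27: vr[A=5120/1277 B=14091264/3985517 D=10387/3121 G=21214208/6213911] → run D
t=28: vr[A=5120/1277 B=14091264/3985517 D=13508/3121 G=21214208/6213911] → run G
t=29: vr[A=5120/1277 B=14091264/3985517 D=13508/3121 G=24410112/6213911] → run B
t=30: vr[A=5120/1277 B=17287168/3985517 D=13508/3121 G=24410112/6213911] → run G
t=31: vr[A=5120/1277 B=17287168/3985517 D=13508/3121] → run A
t=32: vr[A=6144/1277 B=17287168/3985517 D=13508/3121] → run D
t=33: vr[A=6144/1277 B=17287168/3985517] → run B
t=34: vr[A=6144/1277] → run A
t=35: vr[A=7168/1277] → run A
t=36: (idle)
t=37: (idle)
t=38: (idle)
t=39: (idle)

context switches = 34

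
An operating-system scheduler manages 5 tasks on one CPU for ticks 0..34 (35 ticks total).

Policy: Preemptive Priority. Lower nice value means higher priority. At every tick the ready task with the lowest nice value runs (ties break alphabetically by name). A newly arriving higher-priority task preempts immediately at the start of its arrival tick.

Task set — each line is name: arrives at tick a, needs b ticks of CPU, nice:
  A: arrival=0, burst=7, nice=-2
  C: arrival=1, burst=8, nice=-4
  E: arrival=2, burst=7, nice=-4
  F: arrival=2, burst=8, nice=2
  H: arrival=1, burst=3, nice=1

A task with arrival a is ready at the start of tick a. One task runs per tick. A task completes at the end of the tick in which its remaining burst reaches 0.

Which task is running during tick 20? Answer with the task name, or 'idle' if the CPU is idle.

t=0: ready={A} → run A
t=1: ready={A,C,H} → run C
t=2: ready={A,C,E,F,H} → run C
t=3: ready={A,C,E,F,H} → run C
t=4: ready={A,C,E,F,H} → run C
t=5: ready={A,C,E,F,H} → run C
t=6: ready={A,C,E,F,H} → run C
t=7: ready={A,C,E,F,H} → run C
t=8: ready={A,C,E,F,H} → run C
t=9: ready={A,E,F,H} → run E
t=10: ready={A,E,F,H} → run E
t=11: ready={A,E,F,H} → run E
t=12: ready={A,E,F,H} → run E
t=13: ready={A,E,F,H} → run E
t=14: ready={A,E,F,H} → run E
t=15: ready={A,E,F,H} → run E
t=16: ready={A,F,H} → run A
t=17: ready={A,F,H} → run A
t=18: ready={A,F,H} → run A
t=19: ready={A,F,H} → run A
t=20: ready={A,F,H} → run A
t=21: ready={A,F,H} → run A
t=22: ready={F,H} → run H
t=23: ready={F,H} → run H
t=24: ready={F,H} → run H
t=25: ready={F} → run F
t=26: ready={F} → run F
t=27: ready={F} → run F
t=28: ready={F} → run F
t=29: ready={F} → run F
t=30: ready={F} → run F
t=31: ready={F} → run F
t=32: ready={F} → run F
t=33: (idle)
t=34: (idle)

running at tick 20 = A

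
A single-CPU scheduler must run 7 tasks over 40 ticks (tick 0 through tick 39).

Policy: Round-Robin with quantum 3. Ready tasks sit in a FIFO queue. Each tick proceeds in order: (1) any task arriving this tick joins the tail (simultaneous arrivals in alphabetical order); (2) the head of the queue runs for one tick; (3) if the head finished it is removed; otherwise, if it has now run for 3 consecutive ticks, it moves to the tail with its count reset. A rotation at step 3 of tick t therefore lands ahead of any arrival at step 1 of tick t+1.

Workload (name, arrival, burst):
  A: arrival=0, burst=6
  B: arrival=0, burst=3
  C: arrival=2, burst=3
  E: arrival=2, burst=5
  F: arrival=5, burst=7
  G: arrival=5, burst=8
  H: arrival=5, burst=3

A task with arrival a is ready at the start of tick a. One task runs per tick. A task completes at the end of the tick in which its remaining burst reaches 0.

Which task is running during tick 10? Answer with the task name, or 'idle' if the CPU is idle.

t=0: queue=[A,B] q_used=0 → run A
t=1: queue=[A,B] q_used=1 → run A
t=2: queue=[A,B,C,E] q_used=2 → run A
t=3: queue=[B,C,E,A] q_used=0 → run B
t=4: queue=[B,C,E,A] q_used=1 → run B
t=5: queue=[B,C,E,A,F,G,H] q_used=2 → run B
t=6: queue=[C,E,A,F,G,H] q_used=0 → run C
t=7: queue=[C,E,A,F,G,H] q_used=1 → run C
t=8: queue=[C,E,A,F,G,H] q_used=2 → run C
t=9: queue=[E,A,F,G,H] q_used=0 → run E
t=10: queue=[E,A,F,G,H] q_used=1 → run E
t=11: queue=[E,A,F,G,H] q_used=2 → run E
t=12: queue=[A,F,G,H,E] q_used=0 → run A
t=13: queue=[A,F,G,H,E] q_used=1 → run A
t=14: queue=[A,F,G,H,E] q_used=2 → run A
t=15: queue=[F,G,H,E] q_used=0 → run F
t=16: queue=[F,G,H,E] q_used=1 → run F
t=17: queue=[F,G,H,E] q_used=2 → run F
t=18: queue=[G,H,E,F] q_used=0 → run G
t=19: queue=[G,H,E,F] q_used=1 → run G
t=20: queue=[G,H,E,F] q_used=2 → run G
t=21: queue=[H,E,F,G] q_used=0 → run H
t=22: queue=[H,E,F,G] q_used=1 → run H
t=23: queue=[H,E,F,G] q_used=2 → run H
t=24: queue=[E,F,G] q_used=0 → run E
t=25: queue=[E,F,G] q_used=1 → run E
t=26: queue=[F,G] q_used=0 → run F
t=27: queue=[F,G] q_used=1 → run F
t=28: queue=[F,G] q_used=2 → run F
t=29: queue=[G,F] q_used=0 → run G
t=30: queue=[G,F] q_used=1 → run G
t=31: queue=[G,F] q_used=2 → run G
t=32: queue=[F,G] q_used=0 → run F
t=33: queue=[G] q_used=0 → run G
t=34: queue=[G] q_used=1 → run G
t=35: (idle)
t=36: (idle)
t=37: (idle)
t=38: (idle)
t=39: (idle)

running at tick 10 = E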